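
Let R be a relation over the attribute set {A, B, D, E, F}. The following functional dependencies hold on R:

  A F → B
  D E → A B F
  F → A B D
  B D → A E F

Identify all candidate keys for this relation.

(F), (B, D), (D, E)

{F}⁺: F→ABD adds A, B, D; BD→AEF adds E → {A, B, D, E, F}.
{B, D}⁺: BD→AEF adds A, E, F → {A, B, D, E, F}. Minimal: {D}⁺ = {D}; {B}⁺ = {B} — none reach the full schema.
{D, E}⁺: DE→ABF adds A, B, F → {A, B, D, E, F}. Minimal: {E}⁺ = {E}; {D}⁺ = {D} — none reach the full schema.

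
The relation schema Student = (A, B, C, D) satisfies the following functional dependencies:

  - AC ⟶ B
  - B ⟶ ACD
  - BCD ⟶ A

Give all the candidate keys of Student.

B, AC

{B}⁺: B→ACD adds A, C, D → {A, B, C, D}.
{A, C}⁺: AC→B adds B; B→ACD adds D → {A, B, C, D}. Minimal: {C}⁺ = {C}; {A}⁺ = {A} — none reach the full schema.
Any other superkey contains one of these as a subset, so there are no further candidate keys.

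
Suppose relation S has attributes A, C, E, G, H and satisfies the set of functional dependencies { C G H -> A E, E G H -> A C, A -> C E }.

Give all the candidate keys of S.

Attributes G, H never appear on any right-hand side, so every candidate key must contain {G, H}.
{G, H}⁺ = {G, H}, which is not all of the schema, so we must add further attributes.
{A, G, H}⁺: A→CE adds C, E → {A, C, E, G, H}.
{C, G, H}⁺: CGH→AE adds A, E → {A, C, E, G, H}.
{E, G, H}⁺: EGH→AC adds A, C → {A, C, E, G, H}.
Any other superkey contains one of these as a subset, so there are no further candidate keys.

AGH, CGH, EGH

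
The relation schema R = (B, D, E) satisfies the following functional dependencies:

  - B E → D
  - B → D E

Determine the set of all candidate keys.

{B}

{B}⁺: B→DE adds D, E → {B, D, E}.
No other minimal superkey exists.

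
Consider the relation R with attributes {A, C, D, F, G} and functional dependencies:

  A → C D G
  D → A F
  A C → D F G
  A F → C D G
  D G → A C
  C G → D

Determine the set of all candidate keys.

{A}⁺: A→CDG adds C, D, G; D→AF adds F → {A, C, D, F, G}.
{D}⁺: D→AF adds A, F; AF→CDG adds C, G → {A, C, D, F, G}.
{C, G}⁺: CG→D adds D; D→AF adds A, F → {A, C, D, F, G}. Minimal: {G}⁺ = {G}; {C}⁺ = {C} — none reach the full schema.
Any other superkey contains one of these as a subset, so there are no further candidate keys.

(A), (D), (C, G)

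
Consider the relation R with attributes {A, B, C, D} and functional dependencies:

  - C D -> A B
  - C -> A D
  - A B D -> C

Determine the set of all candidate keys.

{C}⁺: C→AD adds A, D; CD→AB adds B → {A, B, C, D}.
{A, B, D}⁺: ABD→C adds C → {A, B, C, D}.

C; ABD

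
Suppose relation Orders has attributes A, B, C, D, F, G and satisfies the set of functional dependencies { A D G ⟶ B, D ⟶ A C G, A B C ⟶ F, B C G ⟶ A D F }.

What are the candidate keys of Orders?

{D}⁺: D→ACG adds A, C, G; ADG→B adds B; ABC→F adds F → {A, B, C, D, F, G}.
{B, C, G}⁺: BCG→ADF adds A, D, F → {A, B, C, D, F, G}. Minimal: {C, G}⁺ = {C, G}; {B, G}⁺ = {B, G}; {B, C}⁺ = {B, C} — none reach the full schema.

{D}, {B, C, G}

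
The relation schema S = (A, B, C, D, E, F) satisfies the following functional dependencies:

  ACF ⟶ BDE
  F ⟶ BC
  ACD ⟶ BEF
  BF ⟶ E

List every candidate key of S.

{A, F}, {A, C, D}

Attribute A never appears on the right-hand side of any dependency, so A must belong to every candidate key.
{A}⁺ = {A}, which is not all of the schema, so we must add further attributes.
{A, F}⁺: F→BC adds B, C; BF→E adds E; ACF→BDE adds D → {A, B, C, D, E, F}.
{A, C, D}⁺: ACD→BEF adds B, E, F → {A, B, C, D, E, F}.
Any other superkey contains one of these as a subset, so there are no further candidate keys.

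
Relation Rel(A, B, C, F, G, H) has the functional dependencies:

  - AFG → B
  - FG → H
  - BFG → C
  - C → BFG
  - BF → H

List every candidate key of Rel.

Attribute A never appears on the right-hand side of any dependency, so A must belong to every candidate key.
{A}⁺ = {A}, which is not all of the schema, so we must add further attributes.
{A, C}⁺: C→BFG adds B, F, G; BF→H adds H → {A, B, C, F, G, H}. Minimal: {C}⁺ = {B, C, F, G, H}; {A}⁺ = {A} — none reach the full schema.
{A, F, G}⁺: AFG→B adds B; FG→H adds H; BFG→C adds C → {A, B, C, F, G, H}. Minimal: {F, G}⁺ = {F, G, H}; {A, G}⁺ = {A, G}; {A, F}⁺ = {A, F} — none reach the full schema.
Any other superkey contains one of these as a subset, so there are no further candidate keys.

{A, C}, {A, F, G}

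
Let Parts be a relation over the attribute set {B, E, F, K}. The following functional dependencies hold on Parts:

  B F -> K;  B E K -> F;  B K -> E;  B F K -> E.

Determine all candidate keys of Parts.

BF, BK

Attribute B never appears on the right-hand side of any dependency, so B must belong to every candidate key.
{B}⁺ = {B}, which is not all of the schema, so we must add further attributes.
{B, F}⁺: BF→K adds K; BK→E adds E → {B, E, F, K}. Minimal: {F}⁺ = {F}; {B}⁺ = {B} — none reach the full schema.
{B, K}⁺: BK→E adds E; BEK→F adds F → {B, E, F, K}. Minimal: {K}⁺ = {K}; {B}⁺ = {B} — none reach the full schema.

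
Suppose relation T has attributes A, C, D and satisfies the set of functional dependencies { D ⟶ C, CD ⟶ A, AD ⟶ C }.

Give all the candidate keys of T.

{D}

Attribute D never appears on the right-hand side of any dependency, so D must belong to every candidate key.
{D}⁺ = {A, C, D}, which is all of the schema, so {D} is the only candidate key.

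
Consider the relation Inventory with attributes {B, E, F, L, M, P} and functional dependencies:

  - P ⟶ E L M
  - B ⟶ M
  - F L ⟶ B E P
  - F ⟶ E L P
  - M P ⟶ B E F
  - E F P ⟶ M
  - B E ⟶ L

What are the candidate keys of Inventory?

{F}, {P}

{F}⁺: F→ELP adds E, L, P; EFP→M adds M; FL→BEP adds B → {B, E, F, L, M, P}.
{P}⁺: P→ELM adds E, L, M; MP→BEF adds B, F → {B, E, F, L, M, P}.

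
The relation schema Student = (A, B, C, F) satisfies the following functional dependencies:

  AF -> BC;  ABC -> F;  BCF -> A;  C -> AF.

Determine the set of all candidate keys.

{C}⁺: C→AF adds A, F; AF→BC adds B → {A, B, C, F}.
{A, F}⁺: AF→BC adds B, C → {A, B, C, F}. Minimal: {F}⁺ = {F}; {A}⁺ = {A} — none reach the full schema.

C, AF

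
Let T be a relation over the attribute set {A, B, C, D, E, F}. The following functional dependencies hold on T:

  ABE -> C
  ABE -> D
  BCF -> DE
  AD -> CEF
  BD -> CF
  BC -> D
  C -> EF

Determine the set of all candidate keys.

{A, B, C}, {A, B, D}, {A, B, E}

Attributes A, B never appear on any right-hand side, so every candidate key must contain {A, B}.
{A, B}⁺ = {A, B}, which is not all of the schema, so we must add further attributes.
{A, B, C}⁺: BC→D adds D; C→EF adds E, F → {A, B, C, D, E, F}. Minimal: {B, C}⁺ = {B, C, D, E, F}; {A, C}⁺ = {A, C, E, F}; {A, B}⁺ = {A, B} — none reach the full schema.
{A, B, D}⁺: AD→CEF adds C, E, F → {A, B, C, D, E, F}. Minimal: {B, D}⁺ = {B, C, D, E, F}; {A, D}⁺ = {A, C, D, E, F}; {A, B}⁺ = {A, B} — none reach the full schema.
{A, B, E}⁺: ABE→C adds C; ABE→D adds D; AD→CEF adds F → {A, B, C, D, E, F}. Minimal: {B, E}⁺ = {B, E}; {A, E}⁺ = {A, E}; {A, B}⁺ = {A, B} — none reach the full schema.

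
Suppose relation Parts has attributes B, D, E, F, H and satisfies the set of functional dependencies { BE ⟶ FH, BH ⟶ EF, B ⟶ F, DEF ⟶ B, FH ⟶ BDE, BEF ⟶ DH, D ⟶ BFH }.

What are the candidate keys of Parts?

{D}, {B, E}, {B, H}, {F, H}

{D}⁺: D→BFH adds B, F, H; BH→EF adds E → {B, D, E, F, H}.
{B, E}⁺: BE→FH adds F, H; FH→BDE adds D → {B, D, E, F, H}. Minimal: {E}⁺ = {E}; {B}⁺ = {B, F} — none reach the full schema.
{B, H}⁺: BH→EF adds E, F; FH→BDE adds D → {B, D, E, F, H}. Minimal: {H}⁺ = {H}; {B}⁺ = {B, F} — none reach the full schema.
{F, H}⁺: FH→BDE adds B, D, E → {B, D, E, F, H}. Minimal: {H}⁺ = {H}; {F}⁺ = {F} — none reach the full schema.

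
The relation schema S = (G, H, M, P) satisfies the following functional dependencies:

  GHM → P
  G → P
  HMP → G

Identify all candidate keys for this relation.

Attributes H, M never appear on any right-hand side, so every candidate key must contain {H, M}.
{H, M}⁺ = {H, M}, which is not all of the schema, so we must add further attributes.
{G, H, M}⁺: GHM→P adds P → {G, H, M, P}. Minimal: {H, M}⁺ = {H, M}; {G, M}⁺ = {G, M, P}; {G, H}⁺ = {G, H, P} — none reach the full schema.
{H, M, P}⁺: HMP→G adds G → {G, H, M, P}. Minimal: {M, P}⁺ = {M, P}; {H, P}⁺ = {H, P}; {H, M}⁺ = {H, M} — none reach the full schema.
Any other superkey contains one of these as a subset, so there are no further candidate keys.

(G, H, M); (H, M, P)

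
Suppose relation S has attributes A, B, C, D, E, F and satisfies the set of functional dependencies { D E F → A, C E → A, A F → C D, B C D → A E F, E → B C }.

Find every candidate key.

{D, E}, {E, F}, {A, B, F}, {B, C, D}

{D, E}⁺: E→BC adds B, C; CE→A adds A; BCD→AEF adds F → {A, B, C, D, E, F}. Minimal: {E}⁺ = {A, B, C, E}; {D}⁺ = {D} — none reach the full schema.
{E, F}⁺: E→BC adds B, C; CE→A adds A; AF→CD adds D → {A, B, C, D, E, F}. Minimal: {F}⁺ = {F}; {E}⁺ = {A, B, C, E} — none reach the full schema.
{A, B, F}⁺: AF→CD adds C, D; BCD→AEF adds E → {A, B, C, D, E, F}. Minimal: {B, F}⁺ = {B, F}; {A, F}⁺ = {A, C, D, F}; {A, B}⁺ = {A, B} — none reach the full schema.
{B, C, D}⁺: BCD→AEF adds A, E, F → {A, B, C, D, E, F}. Minimal: {C, D}⁺ = {C, D}; {B, D}⁺ = {B, D}; {B, C}⁺ = {B, C} — none reach the full schema.
Any other superkey contains one of these as a subset, so there are no further candidate keys.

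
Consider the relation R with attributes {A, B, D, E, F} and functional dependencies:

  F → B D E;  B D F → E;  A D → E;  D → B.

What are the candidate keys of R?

AF

Attributes A, F never appear on any right-hand side, so every candidate key must contain {A, F}.
{A, F}⁺ = {A, B, D, E, F}, which is all of the schema, so {A, F} is the only candidate key.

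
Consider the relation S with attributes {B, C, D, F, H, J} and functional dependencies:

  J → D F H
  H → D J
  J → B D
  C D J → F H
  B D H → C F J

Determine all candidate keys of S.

H; J

{H}⁺: H→DJ adds D, J; J→BD adds B; BDH→CFJ adds C, F → {B, C, D, F, H, J}.
{J}⁺: J→DFH adds D, F, H; J→BD adds B; BDH→CFJ adds C → {B, C, D, F, H, J}.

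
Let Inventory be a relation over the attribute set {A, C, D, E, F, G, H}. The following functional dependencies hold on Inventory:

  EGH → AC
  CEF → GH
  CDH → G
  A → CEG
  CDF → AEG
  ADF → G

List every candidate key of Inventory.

Attributes D, F never appear on any right-hand side, so every candidate key must contain {D, F}.
{D, F}⁺ = {D, F}, which is not all of the schema, so we must add further attributes.
{A, D, F}⁺: A→CEG adds C, E, G; CEF→GH adds H → {A, C, D, E, F, G, H}. Minimal: {D, F}⁺ = {D, F}; {A, F}⁺ = {A, C, E, F, G, H}; {A, D}⁺ = {A, C, D, E, G} — none reach the full schema.
{C, D, F}⁺: CDF→AEG adds A, E, G; CEF→GH adds H → {A, C, D, E, F, G, H}. Minimal: {D, F}⁺ = {D, F}; {C, F}⁺ = {C, F}; {C, D}⁺ = {C, D} — none reach the full schema.
{D, E, F, G, H}⁺: EGH→AC adds A, C → {A, C, D, E, F, G, H}. Minimal: {E, F, G, H}⁺ = {A, C, E, F, G, H}; {D, F, G, H}⁺ = {D, F, G, H}; {D, E, G, H}⁺ = {A, C, D, E, G, H}; … — none reach the full schema.
Any other superkey contains one of these as a subset, so there are no further candidate keys.

(A, D, F), (C, D, F), (D, E, F, G, H)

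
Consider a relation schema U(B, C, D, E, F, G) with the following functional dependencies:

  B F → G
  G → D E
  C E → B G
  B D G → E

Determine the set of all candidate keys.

{B, C, F}, {C, E, F}, {C, F, G}

Attributes C, F never appear on any right-hand side, so every candidate key must contain {C, F}.
{C, F}⁺ = {C, F}, which is not all of the schema, so we must add further attributes.
{B, C, F}⁺: BF→G adds G; G→DE adds D, E → {B, C, D, E, F, G}.
{C, E, F}⁺: CE→BG adds B, G; G→DE adds D → {B, C, D, E, F, G}.
{C, F, G}⁺: G→DE adds D, E; CE→BG adds B → {B, C, D, E, F, G}.
Any other superkey contains one of these as a subset, so there are no further candidate keys.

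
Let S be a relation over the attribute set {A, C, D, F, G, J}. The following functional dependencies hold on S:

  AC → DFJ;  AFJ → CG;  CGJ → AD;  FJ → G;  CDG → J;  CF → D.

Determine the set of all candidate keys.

(A, C), (A, F, J), (C, D, G), (C, F, G), (C, F, J), (C, G, J)

{A, C}⁺: AC→DFJ adds D, F, J; AFJ→CG adds G → {A, C, D, F, G, J}. Minimal: {C}⁺ = {C}; {A}⁺ = {A} — none reach the full schema.
{A, F, J}⁺: AFJ→CG adds C, G; CGJ→AD adds D → {A, C, D, F, G, J}. Minimal: {F, J}⁺ = {F, G, J}; {A, J}⁺ = {A, J}; {A, F}⁺ = {A, F} — none reach the full schema.
{C, D, G}⁺: CDG→J adds J; CGJ→AD adds A; AC→DFJ adds F → {A, C, D, F, G, J}. Minimal: {D, G}⁺ = {D, G}; {C, G}⁺ = {C, G}; {C, D}⁺ = {C, D} — none reach the full schema.
{C, F, G}⁺: CF→D adds D; CDG→J adds J; CGJ→AD adds A → {A, C, D, F, G, J}. Minimal: {F, G}⁺ = {F, G}; {C, G}⁺ = {C, G}; {C, F}⁺ = {C, D, F} — none reach the full schema.
{C, F, J}⁺: FJ→G adds G; CF→D adds D; CGJ→AD adds A → {A, C, D, F, G, J}. Minimal: {F, J}⁺ = {F, G, J}; {C, J}⁺ = {C, J}; {C, F}⁺ = {C, D, F} — none reach the full schema.
{C, G, J}⁺: CGJ→AD adds A, D; AC→DFJ adds F → {A, C, D, F, G, J}. Minimal: {G, J}⁺ = {G, J}; {C, J}⁺ = {C, J}; {C, G}⁺ = {C, G} — none reach the full schema.
Any other superkey contains one of these as a subset, so there are no further candidate keys.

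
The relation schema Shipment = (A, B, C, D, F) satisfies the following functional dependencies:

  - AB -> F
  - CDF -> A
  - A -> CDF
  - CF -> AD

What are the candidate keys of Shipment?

Attribute B never appears on the right-hand side of any dependency, so B must belong to every candidate key.
{B}⁺ = {B}, which is not all of the schema, so we must add further attributes.
{A, B}⁺: AB→F adds F; A→CDF adds C, D → {A, B, C, D, F}.
{B, C, F}⁺: CF→AD adds A, D → {A, B, C, D, F}.
Any other superkey contains one of these as a subset, so there are no further candidate keys.

{A, B}, {B, C, F}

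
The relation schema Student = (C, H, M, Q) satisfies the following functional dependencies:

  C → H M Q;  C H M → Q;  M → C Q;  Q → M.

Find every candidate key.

{C}⁺: C→HMQ adds H, M, Q → {C, H, M, Q}.
{M}⁺: M→CQ adds C, Q; C→HMQ adds H → {C, H, M, Q}.
{Q}⁺: Q→M adds M; M→CQ adds C; C→HMQ adds H → {C, H, M, Q}.
Any other superkey contains one of these as a subset, so there are no further candidate keys.

C; M; Q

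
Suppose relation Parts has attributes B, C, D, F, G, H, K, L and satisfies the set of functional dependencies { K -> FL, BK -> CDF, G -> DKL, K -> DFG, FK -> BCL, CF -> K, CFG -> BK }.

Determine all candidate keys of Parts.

(G, H), (H, K), (C, F, H)

Attribute H never appears on the right-hand side of any dependency, so H must belong to every candidate key.
{H}⁺ = {H}, which is not all of the schema, so we must add further attributes.
{G, H}⁺: G→DKL adds D, K, L; K→DFG adds F; FK→BCL adds B, C → {B, C, D, F, G, H, K, L}. Minimal: {H}⁺ = {H}; {G}⁺ = {B, C, D, F, G, K, L} — none reach the full schema.
{H, K}⁺: K→FL adds F, L; K→DFG adds D, G; FK→BCL adds B, C → {B, C, D, F, G, H, K, L}. Minimal: {K}⁺ = {B, C, D, F, G, K, L}; {H}⁺ = {H} — none reach the full schema.
{C, F, H}⁺: CF→K adds K; K→FL adds L; K→DFG adds D, G; FK→BCL adds B → {B, C, D, F, G, H, K, L}. Minimal: {F, H}⁺ = {F, H}; {C, H}⁺ = {C, H}; {C, F}⁺ = {B, C, D, F, G, K, L} — none reach the full schema.
Any other superkey contains one of these as a subset, so there are no further candidate keys.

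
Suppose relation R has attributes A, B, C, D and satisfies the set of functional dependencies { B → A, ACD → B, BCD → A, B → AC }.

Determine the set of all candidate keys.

Attribute D never appears on the right-hand side of any dependency, so D must belong to every candidate key.
{D}⁺ = {D}, which is not all of the schema, so we must add further attributes.
{B, D}⁺: B→A adds A; B→AC adds C → {A, B, C, D}.
{A, C, D}⁺: ACD→B adds B → {A, B, C, D}.

(B, D); (A, C, D)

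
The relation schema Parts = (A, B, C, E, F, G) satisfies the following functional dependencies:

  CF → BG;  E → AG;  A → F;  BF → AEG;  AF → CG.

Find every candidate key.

(A), (E), (B, F), (C, F)

{A}⁺: A→F adds F; AF→CG adds C, G; CF→BG adds B; BF→AEG adds E → {A, B, C, E, F, G}.
{E}⁺: E→AG adds A, G; A→F adds F; AF→CG adds C; CF→BG adds B → {A, B, C, E, F, G}.
{B, F}⁺: BF→AEG adds A, E, G; AF→CG adds C → {A, B, C, E, F, G}. Minimal: {F}⁺ = {F}; {B}⁺ = {B} — none reach the full schema.
{C, F}⁺: CF→BG adds B, G; BF→AEG adds A, E → {A, B, C, E, F, G}. Minimal: {F}⁺ = {F}; {C}⁺ = {C} — none reach the full schema.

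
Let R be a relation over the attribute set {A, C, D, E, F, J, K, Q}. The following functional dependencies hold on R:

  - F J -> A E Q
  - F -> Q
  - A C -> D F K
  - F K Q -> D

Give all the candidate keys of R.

{A, C, J}; {C, F, J}

Attributes C, J never appear on any right-hand side, so every candidate key must contain {C, J}.
{C, J}⁺ = {C, J}, which is not all of the schema, so we must add further attributes.
{A, C, J}⁺: AC→DFK adds D, F, K; FJ→AEQ adds E, Q → {A, C, D, E, F, J, K, Q}. Minimal: {C, J}⁺ = {C, J}; {A, J}⁺ = {A, J}; {A, C}⁺ = {A, C, D, F, K, Q} — none reach the full schema.
{C, F, J}⁺: FJ→AEQ adds A, E, Q; AC→DFK adds D, K → {A, C, D, E, F, J, K, Q}. Minimal: {F, J}⁺ = {A, E, F, J, Q}; {C, J}⁺ = {C, J}; {C, F}⁺ = {C, F, Q} — none reach the full schema.
Any other superkey contains one of these as a subset, so there are no further candidate keys.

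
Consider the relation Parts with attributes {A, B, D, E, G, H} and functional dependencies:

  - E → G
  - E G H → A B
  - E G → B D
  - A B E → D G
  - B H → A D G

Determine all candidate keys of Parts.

Attributes E, H never appear on any right-hand side, so every candidate key must contain {E, H}.
{E, H}⁺ = {A, B, D, E, G, H}, which is all of the schema, so {E, H} is the only candidate key.

{E, H}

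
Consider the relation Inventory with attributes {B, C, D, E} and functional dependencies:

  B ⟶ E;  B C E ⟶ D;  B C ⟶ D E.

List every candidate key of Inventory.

Attributes B, C never appear on any right-hand side, so every candidate key must contain {B, C}.
{B, C}⁺ = {B, C, D, E}, which is all of the schema, so {B, C} is the only candidate key.

(B, C)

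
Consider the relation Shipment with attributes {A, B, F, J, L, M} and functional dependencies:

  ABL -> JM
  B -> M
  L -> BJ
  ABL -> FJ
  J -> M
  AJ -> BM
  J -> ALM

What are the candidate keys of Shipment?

{J}⁺: J→M adds M; J→ALM adds A, L; L→BJ adds B; ABL→FJ adds F → {A, B, F, J, L, M}.
{L}⁺: L→BJ adds B, J; J→M adds M; J→ALM adds A; ABL→FJ adds F → {A, B, F, J, L, M}.
Any other superkey contains one of these as a subset, so there are no further candidate keys.

{J}, {L}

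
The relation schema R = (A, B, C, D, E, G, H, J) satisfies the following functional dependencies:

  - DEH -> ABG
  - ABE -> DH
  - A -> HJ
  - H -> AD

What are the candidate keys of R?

{A, C, E}, {C, E, H}

Attributes C, E never appear on any right-hand side, so every candidate key must contain {C, E}.
{C, E}⁺ = {C, E}, which is not all of the schema, so we must add further attributes.
{A, C, E}⁺: A→HJ adds H, J; H→AD adds D; DEH→ABG adds B, G → {A, B, C, D, E, G, H, J}. Minimal: {C, E}⁺ = {C, E}; {A, E}⁺ = {A, B, D, E, G, H, J}; {A, C}⁺ = {A, C, D, H, J} — none reach the full schema.
{C, E, H}⁺: H→AD adds A, D; DEH→ABG adds B, G; A→HJ adds J → {A, B, C, D, E, G, H, J}. Minimal: {E, H}⁺ = {A, B, D, E, G, H, J}; {C, H}⁺ = {A, C, D, H, J}; {C, E}⁺ = {C, E} — none reach the full schema.
Any other superkey contains one of these as a subset, so there are no further candidate keys.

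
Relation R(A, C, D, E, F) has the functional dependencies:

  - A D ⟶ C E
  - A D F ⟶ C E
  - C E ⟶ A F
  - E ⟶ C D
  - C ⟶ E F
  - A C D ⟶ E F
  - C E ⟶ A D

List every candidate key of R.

{C}⁺: C→EF adds E, F; CE→AD adds A, D → {A, C, D, E, F}.
{E}⁺: E→CD adds C, D; C→EF adds F; CE→AD adds A → {A, C, D, E, F}.
{A, D}⁺: AD→CE adds C, E; CE→AF adds F → {A, C, D, E, F}. Minimal: {D}⁺ = {D}; {A}⁺ = {A} — none reach the full schema.

(C); (E); (A, D)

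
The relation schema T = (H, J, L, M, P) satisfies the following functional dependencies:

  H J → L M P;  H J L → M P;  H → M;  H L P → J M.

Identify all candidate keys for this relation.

{H, J}⁺: HJ→LMP adds L, M, P → {H, J, L, M, P}.
{H, L, P}⁺: H→M adds M; HLP→JM adds J → {H, J, L, M, P}.
Any other superkey contains one of these as a subset, so there are no further candidate keys.

{H, J}; {H, L, P}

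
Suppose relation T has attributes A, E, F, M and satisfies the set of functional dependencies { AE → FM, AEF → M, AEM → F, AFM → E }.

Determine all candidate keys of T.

AE; AFM

Attribute A never appears on the right-hand side of any dependency, so A must belong to every candidate key.
{A}⁺ = {A}, which is not all of the schema, so we must add further attributes.
{A, E}⁺: AE→FM adds F, M → {A, E, F, M}. Minimal: {E}⁺ = {E}; {A}⁺ = {A} — none reach the full schema.
{A, F, M}⁺: AFM→E adds E → {A, E, F, M}. Minimal: {F, M}⁺ = {F, M}; {A, M}⁺ = {A, M}; {A, F}⁺ = {A, F} — none reach the full schema.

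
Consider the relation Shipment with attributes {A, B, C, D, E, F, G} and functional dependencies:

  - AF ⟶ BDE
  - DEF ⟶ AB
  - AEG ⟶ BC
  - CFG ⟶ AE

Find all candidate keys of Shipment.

Attributes F, G never appear on any right-hand side, so every candidate key must contain {F, G}.
{F, G}⁺ = {F, G}, which is not all of the schema, so we must add further attributes.
{A, F, G}⁺: AF→BDE adds B, D, E; AEG→BC adds C → {A, B, C, D, E, F, G}.
{C, F, G}⁺: CFG→AE adds A, E; AF→BDE adds B, D → {A, B, C, D, E, F, G}.
{D, E, F, G}⁺: DEF→AB adds A, B; AEG→BC adds C → {A, B, C, D, E, F, G}.
Any other superkey contains one of these as a subset, so there are no further candidate keys.

AFG, CFG, DEFG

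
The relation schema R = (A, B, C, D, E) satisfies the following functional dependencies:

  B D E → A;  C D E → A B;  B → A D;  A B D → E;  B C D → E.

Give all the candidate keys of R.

{B, C}, {C, D, E}

Attribute C never appears on the right-hand side of any dependency, so C must belong to every candidate key.
{C}⁺ = {C}, which is not all of the schema, so we must add further attributes.
{B, C}⁺: B→AD adds A, D; ABD→E adds E → {A, B, C, D, E}.
{C, D, E}⁺: CDE→AB adds A, B → {A, B, C, D, E}.
Any other superkey contains one of these as a subset, so there are no further candidate keys.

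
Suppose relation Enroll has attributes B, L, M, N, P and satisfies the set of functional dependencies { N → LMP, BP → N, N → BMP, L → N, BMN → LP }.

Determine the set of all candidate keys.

L, N, BP

{L}⁺: L→N adds N; N→LMP adds M, P; N→BMP adds B → {B, L, M, N, P}.
{N}⁺: N→LMP adds L, M, P; N→BMP adds B → {B, L, M, N, P}.
{B, P}⁺: BP→N adds N; N→BMP adds M; BMN→LP adds L → {B, L, M, N, P}. Minimal: {P}⁺ = {P}; {B}⁺ = {B} — none reach the full schema.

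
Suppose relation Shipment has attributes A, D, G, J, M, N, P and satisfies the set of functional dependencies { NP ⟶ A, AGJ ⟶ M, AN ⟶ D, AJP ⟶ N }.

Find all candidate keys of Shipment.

Attributes G, J, P never appear on any right-hand side, so every candidate key must contain {G, J, P}.
{G, J, P}⁺ = {G, J, P}, which is not all of the schema, so we must add further attributes.
{A, G, J, P}⁺: AGJ→M adds M; AJP→N adds N; AN→D adds D → {A, D, G, J, M, N, P}.
{G, J, N, P}⁺: NP→A adds A; AGJ→M adds M; AN→D adds D → {A, D, G, J, M, N, P}.
Any other superkey contains one of these as a subset, so there are no further candidate keys.

{A, G, J, P}, {G, J, N, P}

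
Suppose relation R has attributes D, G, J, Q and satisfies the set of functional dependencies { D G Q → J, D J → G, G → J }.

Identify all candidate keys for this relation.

DGQ, DJQ

Attributes D, Q never appear on any right-hand side, so every candidate key must contain {D, Q}.
{D, Q}⁺ = {D, Q}, which is not all of the schema, so we must add further attributes.
{D, G, Q}⁺: DGQ→J adds J → {D, G, J, Q}.
{D, J, Q}⁺: DJ→G adds G → {D, G, J, Q}.
Any other superkey contains one of these as a subset, so there are no further candidate keys.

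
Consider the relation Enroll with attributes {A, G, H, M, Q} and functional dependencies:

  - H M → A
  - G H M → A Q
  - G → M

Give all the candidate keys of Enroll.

Attributes G, H never appear on any right-hand side, so every candidate key must contain {G, H}.
{G, H}⁺ = {A, G, H, M, Q}, which is all of the schema, so {G, H} is the only candidate key.

{G, H}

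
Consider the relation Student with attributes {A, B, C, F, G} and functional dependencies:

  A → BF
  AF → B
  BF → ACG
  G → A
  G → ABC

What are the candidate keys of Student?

{A}⁺: A→BF adds B, F; BF→ACG adds C, G → {A, B, C, F, G}.
{G}⁺: G→A adds A; G→ABC adds B, C; A→BF adds F → {A, B, C, F, G}.
{B, F}⁺: BF→ACG adds A, C, G → {A, B, C, F, G}. Minimal: {F}⁺ = {F}; {B}⁺ = {B} — none reach the full schema.
Any other superkey contains one of these as a subset, so there are no further candidate keys.

A; G; BF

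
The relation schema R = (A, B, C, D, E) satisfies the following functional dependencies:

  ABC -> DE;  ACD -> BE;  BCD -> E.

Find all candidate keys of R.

Attributes A, C never appear on any right-hand side, so every candidate key must contain {A, C}.
{A, C}⁺ = {A, C}, which is not all of the schema, so we must add further attributes.
{A, B, C}⁺: ABC→DE adds D, E → {A, B, C, D, E}. Minimal: {B, C}⁺ = {B, C}; {A, C}⁺ = {A, C}; {A, B}⁺ = {A, B} — none reach the full schema.
{A, C, D}⁺: ACD→BE adds B, E → {A, B, C, D, E}. Minimal: {C, D}⁺ = {C, D}; {A, D}⁺ = {A, D}; {A, C}⁺ = {A, C} — none reach the full schema.
Any other superkey contains one of these as a subset, so there are no further candidate keys.

ABC, ACD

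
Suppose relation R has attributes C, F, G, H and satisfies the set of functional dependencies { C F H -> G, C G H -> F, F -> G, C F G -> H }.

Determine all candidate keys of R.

Attribute C never appears on the right-hand side of any dependency, so C must belong to every candidate key.
{C}⁺ = {C}, which is not all of the schema, so we must add further attributes.
{C, F}⁺: F→G adds G; CFG→H adds H → {C, F, G, H}. Minimal: {F}⁺ = {F, G}; {C}⁺ = {C} — none reach the full schema.
{C, G, H}⁺: CGH→F adds F → {C, F, G, H}. Minimal: {G, H}⁺ = {G, H}; {C, H}⁺ = {C, H}; {C, G}⁺ = {C, G} — none reach the full schema.

{C, F}, {C, G, H}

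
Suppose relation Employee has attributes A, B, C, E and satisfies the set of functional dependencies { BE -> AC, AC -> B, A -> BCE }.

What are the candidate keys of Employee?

{A}⁺: A→BCE adds B, C, E → {A, B, C, E}.
{B, E}⁺: BE→AC adds A, C → {A, B, C, E}. Minimal: {E}⁺ = {E}; {B}⁺ = {B} — none reach the full schema.

(A); (B, E)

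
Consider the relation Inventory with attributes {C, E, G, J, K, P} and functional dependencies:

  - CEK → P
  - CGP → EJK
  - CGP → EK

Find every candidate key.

{C, G, P}⁺: CGP→EJK adds E, J, K → {C, E, G, J, K, P}. Minimal: {G, P}⁺ = {G, P}; {C, P}⁺ = {C, P}; {C, G}⁺ = {C, G} — none reach the full schema.
{C, E, G, K}⁺: CEK→P adds P; CGP→EJK adds J → {C, E, G, J, K, P}. Minimal: {E, G, K}⁺ = {E, G, K}; {C, G, K}⁺ = {C, G, K}; {C, E, K}⁺ = {C, E, K, P}; … — none reach the full schema.
Any other superkey contains one of these as a subset, so there are no further candidate keys.

CGP; CEGK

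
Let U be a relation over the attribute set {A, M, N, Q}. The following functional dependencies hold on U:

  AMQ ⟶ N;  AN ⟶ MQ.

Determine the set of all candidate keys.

{A, N}, {A, M, Q}

Attribute A never appears on the right-hand side of any dependency, so A must belong to every candidate key.
{A}⁺ = {A}, which is not all of the schema, so we must add further attributes.
{A, N}⁺: AN→MQ adds M, Q → {A, M, N, Q}. Minimal: {N}⁺ = {N}; {A}⁺ = {A} — none reach the full schema.
{A, M, Q}⁺: AMQ→N adds N → {A, M, N, Q}. Minimal: {M, Q}⁺ = {M, Q}; {A, Q}⁺ = {A, Q}; {A, M}⁺ = {A, M} — none reach the full schema.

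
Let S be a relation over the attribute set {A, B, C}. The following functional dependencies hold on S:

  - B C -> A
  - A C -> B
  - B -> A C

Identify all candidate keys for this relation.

(B), (A, C)

{B}⁺: B→AC adds A, C → {A, B, C}.
{A, C}⁺: AC→B adds B → {A, B, C}. Minimal: {C}⁺ = {C}; {A}⁺ = {A} — none reach the full schema.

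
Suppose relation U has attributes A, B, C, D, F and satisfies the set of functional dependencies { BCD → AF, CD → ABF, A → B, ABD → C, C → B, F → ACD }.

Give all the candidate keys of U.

{F}⁺: F→ACD adds A, C, D; CD→ABF adds B → {A, B, C, D, F}.
{A, D}⁺: A→B adds B; ABD→C adds C; BCD→AF adds F → {A, B, C, D, F}.
{C, D}⁺: CD→ABF adds A, B, F → {A, B, C, D, F}.
Any other superkey contains one of these as a subset, so there are no further candidate keys.

{F}, {A, D}, {C, D}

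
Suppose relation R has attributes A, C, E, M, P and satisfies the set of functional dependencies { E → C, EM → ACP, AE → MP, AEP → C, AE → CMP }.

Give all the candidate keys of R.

Attribute E never appears on the right-hand side of any dependency, so E must belong to every candidate key.
{E}⁺ = {C, E}, which is not all of the schema, so we must add further attributes.
{A, E}⁺: E→C adds C; AE→MP adds M, P → {A, C, E, M, P}.
{E, M}⁺: E→C adds C; EM→ACP adds A, P → {A, C, E, M, P}.

{A, E}; {E, M}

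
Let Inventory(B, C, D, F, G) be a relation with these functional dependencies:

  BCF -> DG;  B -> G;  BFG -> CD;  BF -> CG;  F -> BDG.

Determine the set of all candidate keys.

Attribute F never appears on the right-hand side of any dependency, so F must belong to every candidate key.
{F}⁺ = {B, C, D, F, G}, which is all of the schema, so {F} is the only candidate key.

F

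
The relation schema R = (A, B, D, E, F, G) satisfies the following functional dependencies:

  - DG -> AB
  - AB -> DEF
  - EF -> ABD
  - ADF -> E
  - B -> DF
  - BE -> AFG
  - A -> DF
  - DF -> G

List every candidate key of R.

{A}⁺: A→DF adds D, F; DF→G adds G; DG→AB adds B; AB→DEF adds E → {A, B, D, E, F, G}.
{B}⁺: B→DF adds D, F; DF→G adds G; DG→AB adds A; AB→DEF adds E → {A, B, D, E, F, G}.
{D, F}⁺: DF→G adds G; DG→AB adds A, B; AB→DEF adds E → {A, B, D, E, F, G}. Minimal: {F}⁺ = {F}; {D}⁺ = {D} — none reach the full schema.
{D, G}⁺: DG→AB adds A, B; AB→DEF adds E, F → {A, B, D, E, F, G}. Minimal: {G}⁺ = {G}; {D}⁺ = {D} — none reach the full schema.
{E, F}⁺: EF→ABD adds A, B, D; BE→AFG adds G → {A, B, D, E, F, G}. Minimal: {F}⁺ = {F}; {E}⁺ = {E} — none reach the full schema.

A, B, DF, DG, EF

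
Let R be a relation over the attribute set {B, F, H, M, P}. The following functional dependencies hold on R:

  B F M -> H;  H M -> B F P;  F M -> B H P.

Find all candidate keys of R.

{F, M}, {H, M}

{F, M}⁺: FM→BHP adds B, H, P → {B, F, H, M, P}. Minimal: {M}⁺ = {M}; {F}⁺ = {F} — none reach the full schema.
{H, M}⁺: HM→BFP adds B, F, P → {B, F, H, M, P}. Minimal: {M}⁺ = {M}; {H}⁺ = {H} — none reach the full schema.
Any other superkey contains one of these as a subset, so there are no further candidate keys.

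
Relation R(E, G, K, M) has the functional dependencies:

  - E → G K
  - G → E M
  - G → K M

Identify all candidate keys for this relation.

{E}⁺: E→GK adds G, K; G→EM adds M → {E, G, K, M}.
{G}⁺: G→EM adds E, M; G→KM adds K → {E, G, K, M}.
Any other superkey contains one of these as a subset, so there are no further candidate keys.

E, G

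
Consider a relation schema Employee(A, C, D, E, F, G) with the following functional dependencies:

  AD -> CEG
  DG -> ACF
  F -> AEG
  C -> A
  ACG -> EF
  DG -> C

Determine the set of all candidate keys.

Attribute D never appears on the right-hand side of any dependency, so D must belong to every candidate key.
{D}⁺ = {D}, which is not all of the schema, so we must add further attributes.
{A, D}⁺: AD→CEG adds C, E, G; DG→ACF adds F → {A, C, D, E, F, G}.
{C, D}⁺: C→A adds A; AD→CEG adds E, G; DG→ACF adds F → {A, C, D, E, F, G}.
{D, F}⁺: F→AEG adds A, E, G; DG→C adds C → {A, C, D, E, F, G}.
{D, G}⁺: DG→ACF adds A, C, F; F→AEG adds E → {A, C, D, E, F, G}.
Any other superkey contains one of these as a subset, so there are no further candidate keys.

(A, D); (C, D); (D, F); (D, G)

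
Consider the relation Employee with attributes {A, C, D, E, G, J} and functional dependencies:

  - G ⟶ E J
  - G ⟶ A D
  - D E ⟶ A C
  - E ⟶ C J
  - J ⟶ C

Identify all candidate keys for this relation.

Attribute G never appears on the right-hand side of any dependency, so G must belong to every candidate key.
{G}⁺ = {A, C, D, E, G, J}, which is all of the schema, so {G} is the only candidate key.

(G)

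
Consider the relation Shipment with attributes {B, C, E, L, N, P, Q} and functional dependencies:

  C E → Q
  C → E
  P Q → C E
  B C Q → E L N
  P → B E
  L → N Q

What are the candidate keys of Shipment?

CP, LP, PQ

Attribute P never appears on the right-hand side of any dependency, so P must belong to every candidate key.
{P}⁺ = {B, E, P}, which is not all of the schema, so we must add further attributes.
{C, P}⁺: C→E adds E; P→BE adds B; CE→Q adds Q; BCQ→ELN adds L, N → {B, C, E, L, N, P, Q}. Minimal: {P}⁺ = {B, E, P}; {C}⁺ = {C, E, Q} — none reach the full schema.
{L, P}⁺: P→BE adds B, E; L→NQ adds N, Q; PQ→CE adds C → {B, C, E, L, N, P, Q}. Minimal: {P}⁺ = {B, E, P}; {L}⁺ = {L, N, Q} — none reach the full schema.
{P, Q}⁺: PQ→CE adds C, E; P→BE adds B; BCQ→ELN adds L, N → {B, C, E, L, N, P, Q}. Minimal: {Q}⁺ = {Q}; {P}⁺ = {B, E, P} — none reach the full schema.
Any other superkey contains one of these as a subset, so there are no further candidate keys.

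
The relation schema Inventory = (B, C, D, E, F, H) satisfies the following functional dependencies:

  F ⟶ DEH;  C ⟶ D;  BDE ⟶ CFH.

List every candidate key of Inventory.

Attribute B never appears on the right-hand side of any dependency, so B must belong to every candidate key.
{B}⁺ = {B}, which is not all of the schema, so we must add further attributes.
{B, F}⁺: F→DEH adds D, E, H; BDE→CFH adds C → {B, C, D, E, F, H}. Minimal: {F}⁺ = {D, E, F, H}; {B}⁺ = {B} — none reach the full schema.
{B, C, E}⁺: C→D adds D; BDE→CFH adds F, H → {B, C, D, E, F, H}. Minimal: {C, E}⁺ = {C, D, E}; {B, E}⁺ = {B, E}; {B, C}⁺ = {B, C, D} — none reach the full schema.
{B, D, E}⁺: BDE→CFH adds C, F, H → {B, C, D, E, F, H}. Minimal: {D, E}⁺ = {D, E}; {B, E}⁺ = {B, E}; {B, D}⁺ = {B, D} — none reach the full schema.

(B, F); (B, C, E); (B, D, E)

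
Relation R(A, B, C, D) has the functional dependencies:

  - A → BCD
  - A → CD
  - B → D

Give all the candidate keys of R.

(A)

Attribute A never appears on the right-hand side of any dependency, so A must belong to every candidate key.
{A}⁺ = {A, B, C, D}, which is all of the schema, so {A} is the only candidate key.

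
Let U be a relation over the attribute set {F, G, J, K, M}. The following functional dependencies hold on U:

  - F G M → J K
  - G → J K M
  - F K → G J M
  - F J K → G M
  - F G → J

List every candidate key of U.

FG; FK

Attribute F never appears on the right-hand side of any dependency, so F must belong to every candidate key.
{F}⁺ = {F}, which is not all of the schema, so we must add further attributes.
{F, G}⁺: G→JKM adds J, K, M → {F, G, J, K, M}. Minimal: {G}⁺ = {G, J, K, M}; {F}⁺ = {F} — none reach the full schema.
{F, K}⁺: FK→GJM adds G, J, M → {F, G, J, K, M}. Minimal: {K}⁺ = {K}; {F}⁺ = {F} — none reach the full schema.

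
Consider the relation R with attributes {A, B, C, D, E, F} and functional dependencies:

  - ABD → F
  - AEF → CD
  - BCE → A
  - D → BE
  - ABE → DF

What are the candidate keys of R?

{A, D}⁺: D→BE adds B, E; ABE→DF adds F; AEF→CD adds C → {A, B, C, D, E, F}.
{C, D}⁺: D→BE adds B, E; BCE→A adds A; ABE→DF adds F → {A, B, C, D, E, F}.
{A, B, E}⁺: ABE→DF adds D, F; AEF→CD adds C → {A, B, C, D, E, F}.
{A, E, F}⁺: AEF→CD adds C, D; D→BE adds B → {A, B, C, D, E, F}.
{B, C, E}⁺: BCE→A adds A; ABE→DF adds D, F → {A, B, C, D, E, F}.

AD, CD, ABE, AEF, BCE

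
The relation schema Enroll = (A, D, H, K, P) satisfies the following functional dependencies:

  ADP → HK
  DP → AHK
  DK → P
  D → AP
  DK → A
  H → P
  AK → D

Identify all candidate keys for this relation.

(D), (A, K)

{D}⁺: D→AP adds A, P; ADP→HK adds H, K → {A, D, H, K, P}.
{A, K}⁺: AK→D adds D; DK→P adds P; ADP→HK adds H → {A, D, H, K, P}. Minimal: {K}⁺ = {K}; {A}⁺ = {A} — none reach the full schema.
Any other superkey contains one of these as a subset, so there are no further candidate keys.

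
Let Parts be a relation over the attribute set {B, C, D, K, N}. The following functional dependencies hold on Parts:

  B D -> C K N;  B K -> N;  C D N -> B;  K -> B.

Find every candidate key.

{B, D}; {D, K}; {C, D, N}

Attribute D never appears on the right-hand side of any dependency, so D must belong to every candidate key.
{D}⁺ = {D}, which is not all of the schema, so we must add further attributes.
{B, D}⁺: BD→CKN adds C, K, N → {B, C, D, K, N}. Minimal: {D}⁺ = {D}; {B}⁺ = {B} — none reach the full schema.
{D, K}⁺: K→B adds B; BD→CKN adds C, N → {B, C, D, K, N}. Minimal: {K}⁺ = {B, K, N}; {D}⁺ = {D} — none reach the full schema.
{C, D, N}⁺: CDN→B adds B; BD→CKN adds K → {B, C, D, K, N}. Minimal: {D, N}⁺ = {D, N}; {C, N}⁺ = {C, N}; {C, D}⁺ = {C, D} — none reach the full schema.
Any other superkey contains one of these as a subset, so there are no further candidate keys.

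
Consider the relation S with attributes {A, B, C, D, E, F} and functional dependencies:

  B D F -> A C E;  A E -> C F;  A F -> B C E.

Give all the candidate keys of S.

Attribute D never appears on the right-hand side of any dependency, so D must belong to every candidate key.
{D}⁺ = {D}, which is not all of the schema, so we must add further attributes.
{A, D, E}⁺: AE→CF adds C, F; AF→BCE adds B → {A, B, C, D, E, F}.
{A, D, F}⁺: AF→BCE adds B, C, E → {A, B, C, D, E, F}.
{B, D, F}⁺: BDF→ACE adds A, C, E → {A, B, C, D, E, F}.
Any other superkey contains one of these as a subset, so there are no further candidate keys.

{A, D, E}; {A, D, F}; {B, D, F}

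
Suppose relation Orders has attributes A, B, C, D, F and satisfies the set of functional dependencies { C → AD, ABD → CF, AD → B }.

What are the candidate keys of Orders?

{C}⁺: C→AD adds A, D; AD→B adds B; ABD→CF adds F → {A, B, C, D, F}.
{A, D}⁺: AD→B adds B; ABD→CF adds C, F → {A, B, C, D, F}.
Any other superkey contains one of these as a subset, so there are no further candidate keys.

{C}, {A, D}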